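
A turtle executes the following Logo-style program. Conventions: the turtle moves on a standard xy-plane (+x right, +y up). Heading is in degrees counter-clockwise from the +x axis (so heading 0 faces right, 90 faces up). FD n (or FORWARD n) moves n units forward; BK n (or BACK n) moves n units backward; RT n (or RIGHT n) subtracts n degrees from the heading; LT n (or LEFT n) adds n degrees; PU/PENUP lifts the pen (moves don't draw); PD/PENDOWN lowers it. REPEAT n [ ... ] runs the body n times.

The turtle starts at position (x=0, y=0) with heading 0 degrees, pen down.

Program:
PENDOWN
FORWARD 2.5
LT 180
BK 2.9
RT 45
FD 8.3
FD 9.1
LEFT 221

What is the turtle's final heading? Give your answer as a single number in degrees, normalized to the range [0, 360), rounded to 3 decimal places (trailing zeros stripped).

Answer: 356

Derivation:
Executing turtle program step by step:
Start: pos=(0,0), heading=0, pen down
PD: pen down
FD 2.5: (0,0) -> (2.5,0) [heading=0, draw]
LT 180: heading 0 -> 180
BK 2.9: (2.5,0) -> (5.4,0) [heading=180, draw]
RT 45: heading 180 -> 135
FD 8.3: (5.4,0) -> (-0.469,5.869) [heading=135, draw]
FD 9.1: (-0.469,5.869) -> (-6.904,12.304) [heading=135, draw]
LT 221: heading 135 -> 356
Final: pos=(-6.904,12.304), heading=356, 4 segment(s) drawn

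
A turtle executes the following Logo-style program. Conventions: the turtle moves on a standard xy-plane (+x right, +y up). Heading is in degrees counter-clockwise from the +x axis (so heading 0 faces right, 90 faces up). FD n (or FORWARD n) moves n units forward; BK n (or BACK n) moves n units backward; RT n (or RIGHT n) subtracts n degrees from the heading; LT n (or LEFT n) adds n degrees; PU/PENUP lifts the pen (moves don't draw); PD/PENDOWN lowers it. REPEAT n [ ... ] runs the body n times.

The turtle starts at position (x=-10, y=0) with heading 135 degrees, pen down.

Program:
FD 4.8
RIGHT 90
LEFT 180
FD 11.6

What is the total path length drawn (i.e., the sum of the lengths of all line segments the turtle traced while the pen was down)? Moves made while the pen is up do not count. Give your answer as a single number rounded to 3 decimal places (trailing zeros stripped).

Executing turtle program step by step:
Start: pos=(-10,0), heading=135, pen down
FD 4.8: (-10,0) -> (-13.394,3.394) [heading=135, draw]
RT 90: heading 135 -> 45
LT 180: heading 45 -> 225
FD 11.6: (-13.394,3.394) -> (-21.597,-4.808) [heading=225, draw]
Final: pos=(-21.597,-4.808), heading=225, 2 segment(s) drawn

Segment lengths:
  seg 1: (-10,0) -> (-13.394,3.394), length = 4.8
  seg 2: (-13.394,3.394) -> (-21.597,-4.808), length = 11.6
Total = 16.4

Answer: 16.4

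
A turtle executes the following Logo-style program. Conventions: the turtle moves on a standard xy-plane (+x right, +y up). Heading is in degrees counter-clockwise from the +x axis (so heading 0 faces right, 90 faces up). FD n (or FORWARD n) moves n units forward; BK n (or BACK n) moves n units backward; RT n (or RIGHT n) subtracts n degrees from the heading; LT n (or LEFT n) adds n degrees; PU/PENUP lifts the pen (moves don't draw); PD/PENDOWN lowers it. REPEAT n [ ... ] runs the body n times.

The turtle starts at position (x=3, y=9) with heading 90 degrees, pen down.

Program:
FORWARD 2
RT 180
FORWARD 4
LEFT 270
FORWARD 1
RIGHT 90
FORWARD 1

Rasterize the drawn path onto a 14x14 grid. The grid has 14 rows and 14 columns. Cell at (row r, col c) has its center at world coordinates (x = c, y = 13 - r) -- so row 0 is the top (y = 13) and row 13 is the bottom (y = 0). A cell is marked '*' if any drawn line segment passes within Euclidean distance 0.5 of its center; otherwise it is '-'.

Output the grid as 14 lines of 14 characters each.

Answer: --------------
--------------
---*----------
---*----------
---*----------
--**----------
--**----------
--------------
--------------
--------------
--------------
--------------
--------------
--------------

Derivation:
Segment 0: (3,9) -> (3,11)
Segment 1: (3,11) -> (3,7)
Segment 2: (3,7) -> (2,7)
Segment 3: (2,7) -> (2,8)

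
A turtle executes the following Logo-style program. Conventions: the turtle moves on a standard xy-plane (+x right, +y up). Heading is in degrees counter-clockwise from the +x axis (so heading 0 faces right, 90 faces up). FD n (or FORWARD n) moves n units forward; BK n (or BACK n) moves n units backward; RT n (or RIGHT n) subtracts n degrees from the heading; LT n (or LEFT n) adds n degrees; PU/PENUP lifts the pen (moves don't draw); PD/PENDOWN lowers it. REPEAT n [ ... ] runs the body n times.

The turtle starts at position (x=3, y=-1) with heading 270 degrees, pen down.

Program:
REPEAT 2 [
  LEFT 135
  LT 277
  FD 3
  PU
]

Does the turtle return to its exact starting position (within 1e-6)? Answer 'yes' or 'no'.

Executing turtle program step by step:
Start: pos=(3,-1), heading=270, pen down
REPEAT 2 [
  -- iteration 1/2 --
  LT 135: heading 270 -> 45
  LT 277: heading 45 -> 322
  FD 3: (3,-1) -> (5.364,-2.847) [heading=322, draw]
  PU: pen up
  -- iteration 2/2 --
  LT 135: heading 322 -> 97
  LT 277: heading 97 -> 14
  FD 3: (5.364,-2.847) -> (8.275,-2.121) [heading=14, move]
  PU: pen up
]
Final: pos=(8.275,-2.121), heading=14, 1 segment(s) drawn

Start position: (3, -1)
Final position: (8.275, -2.121)
Distance = 5.393; >= 1e-6 -> NOT closed

Answer: no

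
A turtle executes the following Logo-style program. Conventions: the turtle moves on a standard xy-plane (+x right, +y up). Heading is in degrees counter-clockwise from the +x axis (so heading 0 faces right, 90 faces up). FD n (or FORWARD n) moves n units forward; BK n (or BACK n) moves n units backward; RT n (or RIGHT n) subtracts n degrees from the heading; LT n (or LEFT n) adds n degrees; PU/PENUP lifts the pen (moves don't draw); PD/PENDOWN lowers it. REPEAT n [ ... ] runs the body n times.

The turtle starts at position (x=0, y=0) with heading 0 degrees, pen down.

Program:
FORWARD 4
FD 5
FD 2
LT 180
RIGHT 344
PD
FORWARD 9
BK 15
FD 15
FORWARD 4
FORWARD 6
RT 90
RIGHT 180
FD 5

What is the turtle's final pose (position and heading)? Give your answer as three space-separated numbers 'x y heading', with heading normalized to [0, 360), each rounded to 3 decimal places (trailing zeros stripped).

Executing turtle program step by step:
Start: pos=(0,0), heading=0, pen down
FD 4: (0,0) -> (4,0) [heading=0, draw]
FD 5: (4,0) -> (9,0) [heading=0, draw]
FD 2: (9,0) -> (11,0) [heading=0, draw]
LT 180: heading 0 -> 180
RT 344: heading 180 -> 196
PD: pen down
FD 9: (11,0) -> (2.349,-2.481) [heading=196, draw]
BK 15: (2.349,-2.481) -> (16.768,1.654) [heading=196, draw]
FD 15: (16.768,1.654) -> (2.349,-2.481) [heading=196, draw]
FD 4: (2.349,-2.481) -> (-1.496,-3.583) [heading=196, draw]
FD 6: (-1.496,-3.583) -> (-7.264,-5.237) [heading=196, draw]
RT 90: heading 196 -> 106
RT 180: heading 106 -> 286
FD 5: (-7.264,-5.237) -> (-5.886,-10.043) [heading=286, draw]
Final: pos=(-5.886,-10.043), heading=286, 9 segment(s) drawn

Answer: -5.886 -10.043 286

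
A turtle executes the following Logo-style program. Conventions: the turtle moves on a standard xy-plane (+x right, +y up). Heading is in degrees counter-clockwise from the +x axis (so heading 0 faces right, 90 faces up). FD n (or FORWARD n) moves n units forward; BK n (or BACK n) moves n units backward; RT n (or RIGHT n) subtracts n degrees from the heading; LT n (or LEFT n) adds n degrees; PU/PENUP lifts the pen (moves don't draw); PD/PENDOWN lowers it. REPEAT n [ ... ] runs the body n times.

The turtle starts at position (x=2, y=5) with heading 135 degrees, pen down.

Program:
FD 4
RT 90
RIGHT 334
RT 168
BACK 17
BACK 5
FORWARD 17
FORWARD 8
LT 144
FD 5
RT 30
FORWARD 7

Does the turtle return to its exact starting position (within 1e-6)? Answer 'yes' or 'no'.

Answer: no

Derivation:
Executing turtle program step by step:
Start: pos=(2,5), heading=135, pen down
FD 4: (2,5) -> (-0.828,7.828) [heading=135, draw]
RT 90: heading 135 -> 45
RT 334: heading 45 -> 71
RT 168: heading 71 -> 263
BK 17: (-0.828,7.828) -> (1.243,24.702) [heading=263, draw]
BK 5: (1.243,24.702) -> (1.853,29.664) [heading=263, draw]
FD 17: (1.853,29.664) -> (-0.219,12.791) [heading=263, draw]
FD 8: (-0.219,12.791) -> (-1.194,4.851) [heading=263, draw]
LT 144: heading 263 -> 47
FD 5: (-1.194,4.851) -> (2.216,8.508) [heading=47, draw]
RT 30: heading 47 -> 17
FD 7: (2.216,8.508) -> (8.91,10.554) [heading=17, draw]
Final: pos=(8.91,10.554), heading=17, 7 segment(s) drawn

Start position: (2, 5)
Final position: (8.91, 10.554)
Distance = 8.866; >= 1e-6 -> NOT closed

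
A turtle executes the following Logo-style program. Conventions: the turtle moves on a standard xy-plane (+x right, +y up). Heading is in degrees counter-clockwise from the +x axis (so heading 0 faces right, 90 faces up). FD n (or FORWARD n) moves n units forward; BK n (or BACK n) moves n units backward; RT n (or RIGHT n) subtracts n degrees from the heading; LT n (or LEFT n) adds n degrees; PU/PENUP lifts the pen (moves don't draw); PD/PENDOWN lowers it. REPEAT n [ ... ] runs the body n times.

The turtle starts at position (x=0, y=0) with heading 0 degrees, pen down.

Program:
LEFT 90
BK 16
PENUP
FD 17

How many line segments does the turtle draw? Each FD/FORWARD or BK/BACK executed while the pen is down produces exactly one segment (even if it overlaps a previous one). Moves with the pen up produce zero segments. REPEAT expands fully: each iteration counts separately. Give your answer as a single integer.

Executing turtle program step by step:
Start: pos=(0,0), heading=0, pen down
LT 90: heading 0 -> 90
BK 16: (0,0) -> (0,-16) [heading=90, draw]
PU: pen up
FD 17: (0,-16) -> (0,1) [heading=90, move]
Final: pos=(0,1), heading=90, 1 segment(s) drawn
Segments drawn: 1

Answer: 1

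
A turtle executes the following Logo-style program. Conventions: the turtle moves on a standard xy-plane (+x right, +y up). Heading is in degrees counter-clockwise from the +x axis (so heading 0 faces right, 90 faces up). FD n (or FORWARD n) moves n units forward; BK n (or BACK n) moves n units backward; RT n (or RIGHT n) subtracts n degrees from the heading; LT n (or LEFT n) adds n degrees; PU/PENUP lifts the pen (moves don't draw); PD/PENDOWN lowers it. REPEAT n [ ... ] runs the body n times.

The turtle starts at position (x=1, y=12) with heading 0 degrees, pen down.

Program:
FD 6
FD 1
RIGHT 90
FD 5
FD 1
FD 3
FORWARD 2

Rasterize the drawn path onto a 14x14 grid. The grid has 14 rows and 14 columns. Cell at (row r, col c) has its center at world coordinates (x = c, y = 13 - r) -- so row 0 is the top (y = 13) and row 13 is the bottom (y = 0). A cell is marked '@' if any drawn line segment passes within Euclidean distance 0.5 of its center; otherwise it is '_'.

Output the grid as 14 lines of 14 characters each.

Answer: ______________
_@@@@@@@@_____
________@_____
________@_____
________@_____
________@_____
________@_____
________@_____
________@_____
________@_____
________@_____
________@_____
________@_____
______________

Derivation:
Segment 0: (1,12) -> (7,12)
Segment 1: (7,12) -> (8,12)
Segment 2: (8,12) -> (8,7)
Segment 3: (8,7) -> (8,6)
Segment 4: (8,6) -> (8,3)
Segment 5: (8,3) -> (8,1)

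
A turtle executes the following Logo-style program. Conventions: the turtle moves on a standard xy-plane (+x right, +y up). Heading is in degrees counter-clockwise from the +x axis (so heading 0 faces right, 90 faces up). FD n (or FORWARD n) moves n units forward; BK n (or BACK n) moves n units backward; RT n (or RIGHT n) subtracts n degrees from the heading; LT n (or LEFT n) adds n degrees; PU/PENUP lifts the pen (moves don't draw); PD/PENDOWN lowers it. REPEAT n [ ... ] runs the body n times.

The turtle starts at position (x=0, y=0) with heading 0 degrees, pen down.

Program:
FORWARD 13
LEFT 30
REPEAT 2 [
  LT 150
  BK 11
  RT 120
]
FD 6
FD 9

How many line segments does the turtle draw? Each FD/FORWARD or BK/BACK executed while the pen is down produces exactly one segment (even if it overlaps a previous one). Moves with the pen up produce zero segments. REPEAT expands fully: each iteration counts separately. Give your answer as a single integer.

Executing turtle program step by step:
Start: pos=(0,0), heading=0, pen down
FD 13: (0,0) -> (13,0) [heading=0, draw]
LT 30: heading 0 -> 30
REPEAT 2 [
  -- iteration 1/2 --
  LT 150: heading 30 -> 180
  BK 11: (13,0) -> (24,0) [heading=180, draw]
  RT 120: heading 180 -> 60
  -- iteration 2/2 --
  LT 150: heading 60 -> 210
  BK 11: (24,0) -> (33.526,5.5) [heading=210, draw]
  RT 120: heading 210 -> 90
]
FD 6: (33.526,5.5) -> (33.526,11.5) [heading=90, draw]
FD 9: (33.526,11.5) -> (33.526,20.5) [heading=90, draw]
Final: pos=(33.526,20.5), heading=90, 5 segment(s) drawn
Segments drawn: 5

Answer: 5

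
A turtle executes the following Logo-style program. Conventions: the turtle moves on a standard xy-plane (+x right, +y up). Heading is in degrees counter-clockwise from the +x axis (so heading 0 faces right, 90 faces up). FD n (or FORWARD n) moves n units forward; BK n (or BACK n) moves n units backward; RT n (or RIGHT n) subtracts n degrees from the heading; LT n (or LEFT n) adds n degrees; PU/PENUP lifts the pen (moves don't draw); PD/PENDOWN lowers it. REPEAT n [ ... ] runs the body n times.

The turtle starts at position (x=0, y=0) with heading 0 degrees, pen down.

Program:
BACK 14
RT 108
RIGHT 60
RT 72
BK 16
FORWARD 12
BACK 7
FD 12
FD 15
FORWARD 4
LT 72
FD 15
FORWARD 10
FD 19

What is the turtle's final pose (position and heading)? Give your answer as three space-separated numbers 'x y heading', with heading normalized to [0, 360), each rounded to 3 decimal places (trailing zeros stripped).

Executing turtle program step by step:
Start: pos=(0,0), heading=0, pen down
BK 14: (0,0) -> (-14,0) [heading=0, draw]
RT 108: heading 0 -> 252
RT 60: heading 252 -> 192
RT 72: heading 192 -> 120
BK 16: (-14,0) -> (-6,-13.856) [heading=120, draw]
FD 12: (-6,-13.856) -> (-12,-3.464) [heading=120, draw]
BK 7: (-12,-3.464) -> (-8.5,-9.526) [heading=120, draw]
FD 12: (-8.5,-9.526) -> (-14.5,0.866) [heading=120, draw]
FD 15: (-14.5,0.866) -> (-22,13.856) [heading=120, draw]
FD 4: (-22,13.856) -> (-24,17.321) [heading=120, draw]
LT 72: heading 120 -> 192
FD 15: (-24,17.321) -> (-38.672,14.202) [heading=192, draw]
FD 10: (-38.672,14.202) -> (-48.454,12.123) [heading=192, draw]
FD 19: (-48.454,12.123) -> (-67.038,8.172) [heading=192, draw]
Final: pos=(-67.038,8.172), heading=192, 10 segment(s) drawn

Answer: -67.038 8.172 192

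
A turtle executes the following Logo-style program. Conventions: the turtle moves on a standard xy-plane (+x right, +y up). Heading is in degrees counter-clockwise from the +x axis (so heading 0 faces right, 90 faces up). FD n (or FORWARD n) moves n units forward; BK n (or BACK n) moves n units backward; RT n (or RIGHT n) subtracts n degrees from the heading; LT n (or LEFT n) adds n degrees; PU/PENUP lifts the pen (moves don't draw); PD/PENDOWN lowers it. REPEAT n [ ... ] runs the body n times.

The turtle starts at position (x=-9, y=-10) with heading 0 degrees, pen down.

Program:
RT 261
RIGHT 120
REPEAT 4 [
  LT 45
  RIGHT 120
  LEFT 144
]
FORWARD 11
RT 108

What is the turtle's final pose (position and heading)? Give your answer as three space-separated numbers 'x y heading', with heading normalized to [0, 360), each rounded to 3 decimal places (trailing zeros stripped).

Answer: -11.847 -20.625 147

Derivation:
Executing turtle program step by step:
Start: pos=(-9,-10), heading=0, pen down
RT 261: heading 0 -> 99
RT 120: heading 99 -> 339
REPEAT 4 [
  -- iteration 1/4 --
  LT 45: heading 339 -> 24
  RT 120: heading 24 -> 264
  LT 144: heading 264 -> 48
  -- iteration 2/4 --
  LT 45: heading 48 -> 93
  RT 120: heading 93 -> 333
  LT 144: heading 333 -> 117
  -- iteration 3/4 --
  LT 45: heading 117 -> 162
  RT 120: heading 162 -> 42
  LT 144: heading 42 -> 186
  -- iteration 4/4 --
  LT 45: heading 186 -> 231
  RT 120: heading 231 -> 111
  LT 144: heading 111 -> 255
]
FD 11: (-9,-10) -> (-11.847,-20.625) [heading=255, draw]
RT 108: heading 255 -> 147
Final: pos=(-11.847,-20.625), heading=147, 1 segment(s) drawn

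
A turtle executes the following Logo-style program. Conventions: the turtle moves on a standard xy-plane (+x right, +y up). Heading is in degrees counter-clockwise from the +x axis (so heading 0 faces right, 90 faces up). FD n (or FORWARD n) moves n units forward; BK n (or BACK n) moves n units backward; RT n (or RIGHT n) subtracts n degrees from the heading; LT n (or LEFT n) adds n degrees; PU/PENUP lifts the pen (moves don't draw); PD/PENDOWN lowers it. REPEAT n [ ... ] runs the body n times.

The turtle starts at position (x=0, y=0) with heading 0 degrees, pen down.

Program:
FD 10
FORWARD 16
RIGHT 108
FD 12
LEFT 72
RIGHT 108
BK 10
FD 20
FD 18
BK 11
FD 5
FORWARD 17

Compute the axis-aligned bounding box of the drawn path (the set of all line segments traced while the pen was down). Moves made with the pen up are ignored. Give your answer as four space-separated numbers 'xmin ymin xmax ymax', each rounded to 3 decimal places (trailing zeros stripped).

Answer: -9.26 -34.336 30.382 0

Derivation:
Executing turtle program step by step:
Start: pos=(0,0), heading=0, pen down
FD 10: (0,0) -> (10,0) [heading=0, draw]
FD 16: (10,0) -> (26,0) [heading=0, draw]
RT 108: heading 0 -> 252
FD 12: (26,0) -> (22.292,-11.413) [heading=252, draw]
LT 72: heading 252 -> 324
RT 108: heading 324 -> 216
BK 10: (22.292,-11.413) -> (30.382,-5.535) [heading=216, draw]
FD 20: (30.382,-5.535) -> (14.202,-17.291) [heading=216, draw]
FD 18: (14.202,-17.291) -> (-0.361,-27.871) [heading=216, draw]
BK 11: (-0.361,-27.871) -> (8.539,-21.405) [heading=216, draw]
FD 5: (8.539,-21.405) -> (4.493,-24.344) [heading=216, draw]
FD 17: (4.493,-24.344) -> (-9.26,-34.336) [heading=216, draw]
Final: pos=(-9.26,-34.336), heading=216, 9 segment(s) drawn

Segment endpoints: x in {-9.26, -0.361, 0, 4.493, 8.539, 10, 14.202, 22.292, 26, 30.382}, y in {-34.336, -27.871, -24.344, -21.405, -17.291, -11.413, -5.535, 0}
xmin=-9.26, ymin=-34.336, xmax=30.382, ymax=0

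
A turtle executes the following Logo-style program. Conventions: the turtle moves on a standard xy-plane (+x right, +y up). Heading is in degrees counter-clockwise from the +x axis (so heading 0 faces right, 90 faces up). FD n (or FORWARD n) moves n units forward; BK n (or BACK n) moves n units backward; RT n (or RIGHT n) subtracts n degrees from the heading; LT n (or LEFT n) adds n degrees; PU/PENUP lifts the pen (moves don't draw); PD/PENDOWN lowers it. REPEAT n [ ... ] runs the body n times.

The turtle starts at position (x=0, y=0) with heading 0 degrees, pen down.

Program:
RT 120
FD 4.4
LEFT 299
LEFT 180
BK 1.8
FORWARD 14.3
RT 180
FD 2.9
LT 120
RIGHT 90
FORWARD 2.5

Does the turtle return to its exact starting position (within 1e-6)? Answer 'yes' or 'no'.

Answer: no

Derivation:
Executing turtle program step by step:
Start: pos=(0,0), heading=0, pen down
RT 120: heading 0 -> 240
FD 4.4: (0,0) -> (-2.2,-3.811) [heading=240, draw]
LT 299: heading 240 -> 179
LT 180: heading 179 -> 359
BK 1.8: (-2.2,-3.811) -> (-4,-3.779) [heading=359, draw]
FD 14.3: (-4,-3.779) -> (10.298,-4.029) [heading=359, draw]
RT 180: heading 359 -> 179
FD 2.9: (10.298,-4.029) -> (7.399,-3.978) [heading=179, draw]
LT 120: heading 179 -> 299
RT 90: heading 299 -> 209
FD 2.5: (7.399,-3.978) -> (5.212,-5.19) [heading=209, draw]
Final: pos=(5.212,-5.19), heading=209, 5 segment(s) drawn

Start position: (0, 0)
Final position: (5.212, -5.19)
Distance = 7.355; >= 1e-6 -> NOT closed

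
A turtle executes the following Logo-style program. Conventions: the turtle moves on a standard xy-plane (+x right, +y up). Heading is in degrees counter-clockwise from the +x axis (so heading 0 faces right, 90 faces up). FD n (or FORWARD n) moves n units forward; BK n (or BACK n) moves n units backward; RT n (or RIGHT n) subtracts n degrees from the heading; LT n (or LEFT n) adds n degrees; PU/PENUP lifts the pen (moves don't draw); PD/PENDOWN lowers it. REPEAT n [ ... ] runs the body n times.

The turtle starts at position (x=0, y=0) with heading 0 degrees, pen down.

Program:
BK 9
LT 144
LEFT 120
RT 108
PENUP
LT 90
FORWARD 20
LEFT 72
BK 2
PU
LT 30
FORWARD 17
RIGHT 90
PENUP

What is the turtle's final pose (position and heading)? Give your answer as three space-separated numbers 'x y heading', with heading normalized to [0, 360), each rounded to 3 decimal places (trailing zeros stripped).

Executing turtle program step by step:
Start: pos=(0,0), heading=0, pen down
BK 9: (0,0) -> (-9,0) [heading=0, draw]
LT 144: heading 0 -> 144
LT 120: heading 144 -> 264
RT 108: heading 264 -> 156
PU: pen up
LT 90: heading 156 -> 246
FD 20: (-9,0) -> (-17.135,-18.271) [heading=246, move]
LT 72: heading 246 -> 318
BK 2: (-17.135,-18.271) -> (-18.621,-16.933) [heading=318, move]
PU: pen up
LT 30: heading 318 -> 348
FD 17: (-18.621,-16.933) -> (-1.993,-20.467) [heading=348, move]
RT 90: heading 348 -> 258
PU: pen up
Final: pos=(-1.993,-20.467), heading=258, 1 segment(s) drawn

Answer: -1.993 -20.467 258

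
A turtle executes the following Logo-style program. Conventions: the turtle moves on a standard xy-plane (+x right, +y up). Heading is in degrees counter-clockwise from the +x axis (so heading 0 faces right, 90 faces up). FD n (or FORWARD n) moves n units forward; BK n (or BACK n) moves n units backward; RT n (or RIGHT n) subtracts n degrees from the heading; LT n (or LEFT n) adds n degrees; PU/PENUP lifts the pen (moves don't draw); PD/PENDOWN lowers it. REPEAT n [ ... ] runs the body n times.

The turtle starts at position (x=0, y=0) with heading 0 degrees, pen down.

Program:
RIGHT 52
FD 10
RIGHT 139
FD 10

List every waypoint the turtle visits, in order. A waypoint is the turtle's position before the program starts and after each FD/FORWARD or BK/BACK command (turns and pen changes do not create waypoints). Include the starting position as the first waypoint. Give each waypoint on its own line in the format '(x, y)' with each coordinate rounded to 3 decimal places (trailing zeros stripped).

Answer: (0, 0)
(6.157, -7.88)
(-3.66, -5.972)

Derivation:
Executing turtle program step by step:
Start: pos=(0,0), heading=0, pen down
RT 52: heading 0 -> 308
FD 10: (0,0) -> (6.157,-7.88) [heading=308, draw]
RT 139: heading 308 -> 169
FD 10: (6.157,-7.88) -> (-3.66,-5.972) [heading=169, draw]
Final: pos=(-3.66,-5.972), heading=169, 2 segment(s) drawn
Waypoints (3 total):
(0, 0)
(6.157, -7.88)
(-3.66, -5.972)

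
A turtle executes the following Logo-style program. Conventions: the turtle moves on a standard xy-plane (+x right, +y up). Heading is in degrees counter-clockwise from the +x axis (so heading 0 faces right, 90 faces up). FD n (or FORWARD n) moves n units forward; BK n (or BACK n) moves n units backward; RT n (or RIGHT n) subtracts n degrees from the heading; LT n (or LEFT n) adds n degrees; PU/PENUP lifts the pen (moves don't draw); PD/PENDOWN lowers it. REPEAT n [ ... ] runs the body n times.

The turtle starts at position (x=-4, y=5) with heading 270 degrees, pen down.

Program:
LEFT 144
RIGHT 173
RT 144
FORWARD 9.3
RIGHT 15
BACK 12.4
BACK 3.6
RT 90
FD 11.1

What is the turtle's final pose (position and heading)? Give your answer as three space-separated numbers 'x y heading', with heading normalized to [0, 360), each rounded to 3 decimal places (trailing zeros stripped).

Executing turtle program step by step:
Start: pos=(-4,5), heading=270, pen down
LT 144: heading 270 -> 54
RT 173: heading 54 -> 241
RT 144: heading 241 -> 97
FD 9.3: (-4,5) -> (-5.133,14.231) [heading=97, draw]
RT 15: heading 97 -> 82
BK 12.4: (-5.133,14.231) -> (-6.859,1.951) [heading=82, draw]
BK 3.6: (-6.859,1.951) -> (-7.36,-1.614) [heading=82, draw]
RT 90: heading 82 -> 352
FD 11.1: (-7.36,-1.614) -> (3.632,-3.158) [heading=352, draw]
Final: pos=(3.632,-3.158), heading=352, 4 segment(s) drawn

Answer: 3.632 -3.158 352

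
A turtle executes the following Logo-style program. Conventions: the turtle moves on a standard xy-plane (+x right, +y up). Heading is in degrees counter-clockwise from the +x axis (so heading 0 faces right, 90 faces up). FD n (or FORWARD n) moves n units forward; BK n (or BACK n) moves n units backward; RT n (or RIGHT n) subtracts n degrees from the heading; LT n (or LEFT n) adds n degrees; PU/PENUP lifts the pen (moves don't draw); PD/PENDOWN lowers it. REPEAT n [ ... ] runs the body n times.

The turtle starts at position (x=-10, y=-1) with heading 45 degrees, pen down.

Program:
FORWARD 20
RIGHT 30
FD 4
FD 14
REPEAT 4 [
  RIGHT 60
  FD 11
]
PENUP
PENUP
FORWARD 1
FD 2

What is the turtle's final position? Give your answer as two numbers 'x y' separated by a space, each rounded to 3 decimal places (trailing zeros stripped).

Answer: 5.935 6.45

Derivation:
Executing turtle program step by step:
Start: pos=(-10,-1), heading=45, pen down
FD 20: (-10,-1) -> (4.142,13.142) [heading=45, draw]
RT 30: heading 45 -> 15
FD 4: (4.142,13.142) -> (8.006,14.177) [heading=15, draw]
FD 14: (8.006,14.177) -> (21.529,17.801) [heading=15, draw]
REPEAT 4 [
  -- iteration 1/4 --
  RT 60: heading 15 -> 315
  FD 11: (21.529,17.801) -> (29.307,10.023) [heading=315, draw]
  -- iteration 2/4 --
  RT 60: heading 315 -> 255
  FD 11: (29.307,10.023) -> (26.46,-0.602) [heading=255, draw]
  -- iteration 3/4 --
  RT 60: heading 255 -> 195
  FD 11: (26.46,-0.602) -> (15.835,-3.449) [heading=195, draw]
  -- iteration 4/4 --
  RT 60: heading 195 -> 135
  FD 11: (15.835,-3.449) -> (8.057,4.329) [heading=135, draw]
]
PU: pen up
PU: pen up
FD 1: (8.057,4.329) -> (7.35,5.036) [heading=135, move]
FD 2: (7.35,5.036) -> (5.935,6.45) [heading=135, move]
Final: pos=(5.935,6.45), heading=135, 7 segment(s) drawn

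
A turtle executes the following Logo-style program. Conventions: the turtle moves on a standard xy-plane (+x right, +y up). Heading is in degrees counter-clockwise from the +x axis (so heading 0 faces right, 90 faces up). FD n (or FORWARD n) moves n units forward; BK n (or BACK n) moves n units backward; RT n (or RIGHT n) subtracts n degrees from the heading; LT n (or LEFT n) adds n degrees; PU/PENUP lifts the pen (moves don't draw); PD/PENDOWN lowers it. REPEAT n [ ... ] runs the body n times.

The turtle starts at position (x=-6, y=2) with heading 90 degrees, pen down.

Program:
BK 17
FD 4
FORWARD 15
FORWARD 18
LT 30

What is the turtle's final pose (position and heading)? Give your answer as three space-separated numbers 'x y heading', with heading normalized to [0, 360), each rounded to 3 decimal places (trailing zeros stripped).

Answer: -6 22 120

Derivation:
Executing turtle program step by step:
Start: pos=(-6,2), heading=90, pen down
BK 17: (-6,2) -> (-6,-15) [heading=90, draw]
FD 4: (-6,-15) -> (-6,-11) [heading=90, draw]
FD 15: (-6,-11) -> (-6,4) [heading=90, draw]
FD 18: (-6,4) -> (-6,22) [heading=90, draw]
LT 30: heading 90 -> 120
Final: pos=(-6,22), heading=120, 4 segment(s) drawn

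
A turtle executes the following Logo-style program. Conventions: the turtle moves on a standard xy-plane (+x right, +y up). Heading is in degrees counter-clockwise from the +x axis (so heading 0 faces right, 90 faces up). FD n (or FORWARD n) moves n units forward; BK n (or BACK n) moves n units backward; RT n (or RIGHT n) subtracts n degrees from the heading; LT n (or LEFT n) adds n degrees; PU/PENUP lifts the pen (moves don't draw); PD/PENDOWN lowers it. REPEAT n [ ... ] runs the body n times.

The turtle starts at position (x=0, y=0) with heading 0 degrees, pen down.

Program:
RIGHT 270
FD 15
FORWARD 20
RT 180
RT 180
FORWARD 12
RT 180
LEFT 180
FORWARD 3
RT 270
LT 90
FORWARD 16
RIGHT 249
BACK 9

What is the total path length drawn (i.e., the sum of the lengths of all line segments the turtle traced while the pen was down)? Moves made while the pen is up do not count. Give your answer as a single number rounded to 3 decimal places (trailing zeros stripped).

Answer: 75

Derivation:
Executing turtle program step by step:
Start: pos=(0,0), heading=0, pen down
RT 270: heading 0 -> 90
FD 15: (0,0) -> (0,15) [heading=90, draw]
FD 20: (0,15) -> (0,35) [heading=90, draw]
RT 180: heading 90 -> 270
RT 180: heading 270 -> 90
FD 12: (0,35) -> (0,47) [heading=90, draw]
RT 180: heading 90 -> 270
LT 180: heading 270 -> 90
FD 3: (0,47) -> (0,50) [heading=90, draw]
RT 270: heading 90 -> 180
LT 90: heading 180 -> 270
FD 16: (0,50) -> (0,34) [heading=270, draw]
RT 249: heading 270 -> 21
BK 9: (0,34) -> (-8.402,30.775) [heading=21, draw]
Final: pos=(-8.402,30.775), heading=21, 6 segment(s) drawn

Segment lengths:
  seg 1: (0,0) -> (0,15), length = 15
  seg 2: (0,15) -> (0,35), length = 20
  seg 3: (0,35) -> (0,47), length = 12
  seg 4: (0,47) -> (0,50), length = 3
  seg 5: (0,50) -> (0,34), length = 16
  seg 6: (0,34) -> (-8.402,30.775), length = 9
Total = 75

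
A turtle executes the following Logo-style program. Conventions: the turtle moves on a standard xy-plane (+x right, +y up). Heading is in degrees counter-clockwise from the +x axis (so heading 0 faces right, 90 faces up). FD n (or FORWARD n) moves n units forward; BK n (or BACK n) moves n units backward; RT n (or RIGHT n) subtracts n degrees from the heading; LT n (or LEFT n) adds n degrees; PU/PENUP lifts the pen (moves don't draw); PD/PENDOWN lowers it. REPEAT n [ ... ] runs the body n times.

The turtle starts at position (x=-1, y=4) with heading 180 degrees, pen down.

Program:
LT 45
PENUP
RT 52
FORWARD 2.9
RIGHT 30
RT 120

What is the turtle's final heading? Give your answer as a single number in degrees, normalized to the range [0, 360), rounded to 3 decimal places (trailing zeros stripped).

Answer: 23

Derivation:
Executing turtle program step by step:
Start: pos=(-1,4), heading=180, pen down
LT 45: heading 180 -> 225
PU: pen up
RT 52: heading 225 -> 173
FD 2.9: (-1,4) -> (-3.878,4.353) [heading=173, move]
RT 30: heading 173 -> 143
RT 120: heading 143 -> 23
Final: pos=(-3.878,4.353), heading=23, 0 segment(s) drawn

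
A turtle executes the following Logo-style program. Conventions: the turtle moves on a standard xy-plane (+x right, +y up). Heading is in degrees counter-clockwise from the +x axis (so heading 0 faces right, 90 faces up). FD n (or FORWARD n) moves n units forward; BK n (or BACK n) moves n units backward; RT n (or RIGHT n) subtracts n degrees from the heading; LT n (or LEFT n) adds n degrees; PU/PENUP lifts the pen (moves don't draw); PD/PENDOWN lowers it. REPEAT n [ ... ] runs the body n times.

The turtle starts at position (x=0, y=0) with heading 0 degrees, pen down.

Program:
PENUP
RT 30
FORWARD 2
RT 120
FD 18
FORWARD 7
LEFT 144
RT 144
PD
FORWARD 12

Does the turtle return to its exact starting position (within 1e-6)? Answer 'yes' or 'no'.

Executing turtle program step by step:
Start: pos=(0,0), heading=0, pen down
PU: pen up
RT 30: heading 0 -> 330
FD 2: (0,0) -> (1.732,-1) [heading=330, move]
RT 120: heading 330 -> 210
FD 18: (1.732,-1) -> (-13.856,-10) [heading=210, move]
FD 7: (-13.856,-10) -> (-19.919,-13.5) [heading=210, move]
LT 144: heading 210 -> 354
RT 144: heading 354 -> 210
PD: pen down
FD 12: (-19.919,-13.5) -> (-30.311,-19.5) [heading=210, draw]
Final: pos=(-30.311,-19.5), heading=210, 1 segment(s) drawn

Start position: (0, 0)
Final position: (-30.311, -19.5)
Distance = 36.042; >= 1e-6 -> NOT closed

Answer: no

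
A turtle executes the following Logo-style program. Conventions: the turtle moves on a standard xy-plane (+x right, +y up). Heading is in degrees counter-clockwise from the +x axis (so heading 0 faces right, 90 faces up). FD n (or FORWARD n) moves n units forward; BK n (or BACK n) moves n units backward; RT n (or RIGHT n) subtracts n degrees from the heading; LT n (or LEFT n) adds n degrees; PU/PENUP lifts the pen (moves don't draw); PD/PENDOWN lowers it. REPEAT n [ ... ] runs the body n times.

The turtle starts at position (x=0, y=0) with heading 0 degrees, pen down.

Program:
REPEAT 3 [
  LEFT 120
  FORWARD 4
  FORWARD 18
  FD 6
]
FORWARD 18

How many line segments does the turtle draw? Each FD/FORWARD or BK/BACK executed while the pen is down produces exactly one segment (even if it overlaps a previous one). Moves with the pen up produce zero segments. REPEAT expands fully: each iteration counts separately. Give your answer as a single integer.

Answer: 10

Derivation:
Executing turtle program step by step:
Start: pos=(0,0), heading=0, pen down
REPEAT 3 [
  -- iteration 1/3 --
  LT 120: heading 0 -> 120
  FD 4: (0,0) -> (-2,3.464) [heading=120, draw]
  FD 18: (-2,3.464) -> (-11,19.053) [heading=120, draw]
  FD 6: (-11,19.053) -> (-14,24.249) [heading=120, draw]
  -- iteration 2/3 --
  LT 120: heading 120 -> 240
  FD 4: (-14,24.249) -> (-16,20.785) [heading=240, draw]
  FD 18: (-16,20.785) -> (-25,5.196) [heading=240, draw]
  FD 6: (-25,5.196) -> (-28,0) [heading=240, draw]
  -- iteration 3/3 --
  LT 120: heading 240 -> 0
  FD 4: (-28,0) -> (-24,0) [heading=0, draw]
  FD 18: (-24,0) -> (-6,0) [heading=0, draw]
  FD 6: (-6,0) -> (0,0) [heading=0, draw]
]
FD 18: (0,0) -> (18,0) [heading=0, draw]
Final: pos=(18,0), heading=0, 10 segment(s) drawn
Segments drawn: 10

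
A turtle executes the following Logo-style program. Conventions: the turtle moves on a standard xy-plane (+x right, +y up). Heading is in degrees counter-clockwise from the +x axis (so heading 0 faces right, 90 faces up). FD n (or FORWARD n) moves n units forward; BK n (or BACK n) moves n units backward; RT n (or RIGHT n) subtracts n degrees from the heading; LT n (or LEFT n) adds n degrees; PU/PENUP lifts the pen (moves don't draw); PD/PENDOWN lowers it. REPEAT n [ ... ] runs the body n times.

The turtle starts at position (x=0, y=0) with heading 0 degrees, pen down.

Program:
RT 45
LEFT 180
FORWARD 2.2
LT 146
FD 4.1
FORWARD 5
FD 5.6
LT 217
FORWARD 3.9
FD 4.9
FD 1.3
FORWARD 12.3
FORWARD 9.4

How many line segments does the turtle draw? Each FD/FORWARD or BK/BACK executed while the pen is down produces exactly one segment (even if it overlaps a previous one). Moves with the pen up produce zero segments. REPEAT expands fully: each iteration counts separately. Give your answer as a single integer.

Executing turtle program step by step:
Start: pos=(0,0), heading=0, pen down
RT 45: heading 0 -> 315
LT 180: heading 315 -> 135
FD 2.2: (0,0) -> (-1.556,1.556) [heading=135, draw]
LT 146: heading 135 -> 281
FD 4.1: (-1.556,1.556) -> (-0.773,-2.469) [heading=281, draw]
FD 5: (-0.773,-2.469) -> (0.181,-7.377) [heading=281, draw]
FD 5.6: (0.181,-7.377) -> (1.249,-12.874) [heading=281, draw]
LT 217: heading 281 -> 138
FD 3.9: (1.249,-12.874) -> (-1.649,-10.265) [heading=138, draw]
FD 4.9: (-1.649,-10.265) -> (-5.29,-6.986) [heading=138, draw]
FD 1.3: (-5.29,-6.986) -> (-6.257,-6.116) [heading=138, draw]
FD 12.3: (-6.257,-6.116) -> (-15.397,2.114) [heading=138, draw]
FD 9.4: (-15.397,2.114) -> (-22.383,8.404) [heading=138, draw]
Final: pos=(-22.383,8.404), heading=138, 9 segment(s) drawn
Segments drawn: 9

Answer: 9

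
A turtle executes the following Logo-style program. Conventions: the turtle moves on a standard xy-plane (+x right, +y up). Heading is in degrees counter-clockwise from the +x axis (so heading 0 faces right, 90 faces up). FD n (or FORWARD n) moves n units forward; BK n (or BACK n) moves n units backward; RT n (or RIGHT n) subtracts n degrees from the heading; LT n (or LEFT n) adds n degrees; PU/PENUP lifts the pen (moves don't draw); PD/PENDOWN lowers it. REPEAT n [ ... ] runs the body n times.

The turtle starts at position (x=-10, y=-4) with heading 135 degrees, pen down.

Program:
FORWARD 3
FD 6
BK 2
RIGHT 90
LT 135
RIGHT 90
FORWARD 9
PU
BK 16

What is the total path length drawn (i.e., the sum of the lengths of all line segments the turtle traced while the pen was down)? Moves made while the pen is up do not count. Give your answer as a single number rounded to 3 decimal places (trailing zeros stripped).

Executing turtle program step by step:
Start: pos=(-10,-4), heading=135, pen down
FD 3: (-10,-4) -> (-12.121,-1.879) [heading=135, draw]
FD 6: (-12.121,-1.879) -> (-16.364,2.364) [heading=135, draw]
BK 2: (-16.364,2.364) -> (-14.95,0.95) [heading=135, draw]
RT 90: heading 135 -> 45
LT 135: heading 45 -> 180
RT 90: heading 180 -> 90
FD 9: (-14.95,0.95) -> (-14.95,9.95) [heading=90, draw]
PU: pen up
BK 16: (-14.95,9.95) -> (-14.95,-6.05) [heading=90, move]
Final: pos=(-14.95,-6.05), heading=90, 4 segment(s) drawn

Segment lengths:
  seg 1: (-10,-4) -> (-12.121,-1.879), length = 3
  seg 2: (-12.121,-1.879) -> (-16.364,2.364), length = 6
  seg 3: (-16.364,2.364) -> (-14.95,0.95), length = 2
  seg 4: (-14.95,0.95) -> (-14.95,9.95), length = 9
Total = 20

Answer: 20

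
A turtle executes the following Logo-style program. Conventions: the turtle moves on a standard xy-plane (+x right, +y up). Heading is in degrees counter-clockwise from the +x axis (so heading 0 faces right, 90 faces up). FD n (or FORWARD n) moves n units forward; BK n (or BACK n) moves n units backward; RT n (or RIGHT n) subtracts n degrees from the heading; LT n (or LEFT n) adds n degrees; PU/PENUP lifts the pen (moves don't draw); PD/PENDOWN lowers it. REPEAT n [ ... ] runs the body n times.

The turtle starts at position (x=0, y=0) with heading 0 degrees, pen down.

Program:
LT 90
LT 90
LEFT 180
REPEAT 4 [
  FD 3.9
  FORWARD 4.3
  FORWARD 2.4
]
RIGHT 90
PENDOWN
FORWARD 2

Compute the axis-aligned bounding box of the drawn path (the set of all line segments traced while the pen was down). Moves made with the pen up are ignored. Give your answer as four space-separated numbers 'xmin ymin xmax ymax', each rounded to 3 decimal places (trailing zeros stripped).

Executing turtle program step by step:
Start: pos=(0,0), heading=0, pen down
LT 90: heading 0 -> 90
LT 90: heading 90 -> 180
LT 180: heading 180 -> 0
REPEAT 4 [
  -- iteration 1/4 --
  FD 3.9: (0,0) -> (3.9,0) [heading=0, draw]
  FD 4.3: (3.9,0) -> (8.2,0) [heading=0, draw]
  FD 2.4: (8.2,0) -> (10.6,0) [heading=0, draw]
  -- iteration 2/4 --
  FD 3.9: (10.6,0) -> (14.5,0) [heading=0, draw]
  FD 4.3: (14.5,0) -> (18.8,0) [heading=0, draw]
  FD 2.4: (18.8,0) -> (21.2,0) [heading=0, draw]
  -- iteration 3/4 --
  FD 3.9: (21.2,0) -> (25.1,0) [heading=0, draw]
  FD 4.3: (25.1,0) -> (29.4,0) [heading=0, draw]
  FD 2.4: (29.4,0) -> (31.8,0) [heading=0, draw]
  -- iteration 4/4 --
  FD 3.9: (31.8,0) -> (35.7,0) [heading=0, draw]
  FD 4.3: (35.7,0) -> (40,0) [heading=0, draw]
  FD 2.4: (40,0) -> (42.4,0) [heading=0, draw]
]
RT 90: heading 0 -> 270
PD: pen down
FD 2: (42.4,0) -> (42.4,-2) [heading=270, draw]
Final: pos=(42.4,-2), heading=270, 13 segment(s) drawn

Segment endpoints: x in {0, 3.9, 8.2, 10.6, 14.5, 18.8, 21.2, 25.1, 29.4, 31.8, 35.7, 40, 42.4}, y in {-2, 0, 0, 0, 0, 0, 0, 0, 0, 0, 0, 0, 0, 0}
xmin=0, ymin=-2, xmax=42.4, ymax=0

Answer: 0 -2 42.4 0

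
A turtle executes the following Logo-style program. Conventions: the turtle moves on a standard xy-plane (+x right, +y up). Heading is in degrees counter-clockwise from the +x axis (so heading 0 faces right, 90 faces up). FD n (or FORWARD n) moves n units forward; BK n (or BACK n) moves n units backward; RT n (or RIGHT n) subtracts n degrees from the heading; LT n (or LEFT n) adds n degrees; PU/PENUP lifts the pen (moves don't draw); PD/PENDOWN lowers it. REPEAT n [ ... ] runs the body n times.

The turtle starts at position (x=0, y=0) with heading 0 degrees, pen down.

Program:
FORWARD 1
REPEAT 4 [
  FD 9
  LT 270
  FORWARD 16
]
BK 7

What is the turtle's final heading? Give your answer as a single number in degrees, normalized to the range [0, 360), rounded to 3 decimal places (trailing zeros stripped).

Executing turtle program step by step:
Start: pos=(0,0), heading=0, pen down
FD 1: (0,0) -> (1,0) [heading=0, draw]
REPEAT 4 [
  -- iteration 1/4 --
  FD 9: (1,0) -> (10,0) [heading=0, draw]
  LT 270: heading 0 -> 270
  FD 16: (10,0) -> (10,-16) [heading=270, draw]
  -- iteration 2/4 --
  FD 9: (10,-16) -> (10,-25) [heading=270, draw]
  LT 270: heading 270 -> 180
  FD 16: (10,-25) -> (-6,-25) [heading=180, draw]
  -- iteration 3/4 --
  FD 9: (-6,-25) -> (-15,-25) [heading=180, draw]
  LT 270: heading 180 -> 90
  FD 16: (-15,-25) -> (-15,-9) [heading=90, draw]
  -- iteration 4/4 --
  FD 9: (-15,-9) -> (-15,0) [heading=90, draw]
  LT 270: heading 90 -> 0
  FD 16: (-15,0) -> (1,0) [heading=0, draw]
]
BK 7: (1,0) -> (-6,0) [heading=0, draw]
Final: pos=(-6,0), heading=0, 10 segment(s) drawn

Answer: 0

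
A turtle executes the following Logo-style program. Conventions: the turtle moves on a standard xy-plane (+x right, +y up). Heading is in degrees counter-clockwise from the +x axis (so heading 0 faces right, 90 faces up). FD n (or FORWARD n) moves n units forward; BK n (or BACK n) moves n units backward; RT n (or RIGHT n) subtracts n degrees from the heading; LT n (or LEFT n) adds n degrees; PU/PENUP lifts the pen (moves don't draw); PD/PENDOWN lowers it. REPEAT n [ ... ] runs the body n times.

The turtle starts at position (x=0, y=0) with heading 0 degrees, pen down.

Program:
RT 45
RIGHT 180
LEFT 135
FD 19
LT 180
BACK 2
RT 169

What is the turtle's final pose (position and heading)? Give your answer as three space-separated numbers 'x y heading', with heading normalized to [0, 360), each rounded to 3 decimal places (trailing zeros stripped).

Executing turtle program step by step:
Start: pos=(0,0), heading=0, pen down
RT 45: heading 0 -> 315
RT 180: heading 315 -> 135
LT 135: heading 135 -> 270
FD 19: (0,0) -> (0,-19) [heading=270, draw]
LT 180: heading 270 -> 90
BK 2: (0,-19) -> (0,-21) [heading=90, draw]
RT 169: heading 90 -> 281
Final: pos=(0,-21), heading=281, 2 segment(s) drawn

Answer: 0 -21 281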